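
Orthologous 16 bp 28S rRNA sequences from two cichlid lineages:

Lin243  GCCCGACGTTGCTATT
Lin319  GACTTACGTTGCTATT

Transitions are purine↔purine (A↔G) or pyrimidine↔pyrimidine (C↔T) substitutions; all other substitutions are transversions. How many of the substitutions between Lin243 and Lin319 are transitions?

Mismatches occur at site 2 (C/A, transversion), site 4 (C/T, transition), site 5 (G/T, transversion).
Of the 3 differences, 1 transition and 2 transversions, so the answer is 1.

1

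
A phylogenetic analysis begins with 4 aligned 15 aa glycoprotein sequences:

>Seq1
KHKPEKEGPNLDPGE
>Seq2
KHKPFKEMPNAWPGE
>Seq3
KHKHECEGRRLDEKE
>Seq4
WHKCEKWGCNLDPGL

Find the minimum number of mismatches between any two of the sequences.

4

Pairwise Hamming distances:
  Seq1 vs Seq2: 4
  Seq1 vs Seq3: 6
  Seq1 vs Seq4: 5
  Seq2 vs Seq3: 10
  Seq2 vs Seq4: 9
  Seq3 vs Seq4: 9
The smallest is 4, between Seq1 and Seq2.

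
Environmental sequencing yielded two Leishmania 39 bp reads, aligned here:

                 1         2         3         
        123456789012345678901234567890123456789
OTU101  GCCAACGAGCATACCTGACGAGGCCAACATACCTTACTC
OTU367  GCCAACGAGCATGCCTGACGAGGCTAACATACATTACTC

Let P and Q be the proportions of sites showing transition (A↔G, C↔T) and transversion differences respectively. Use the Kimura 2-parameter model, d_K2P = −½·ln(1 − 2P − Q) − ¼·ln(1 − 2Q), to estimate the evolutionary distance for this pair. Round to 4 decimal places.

Differing sites — 13:A/G (Ti); 25:C/T (Ti); 33:C/A (Tv).
Of the 3 differences, 2 transitions and 1 transversion over 39 sites: P = 2/39 = 0.051282, Q = 1/39 = 0.025641.
d = −0.5·ln(0.871795) − 0.25·ln(0.948718) = −0.5·(-0.137201) − 0.25·(-0.052644) = 0.0818.

0.0818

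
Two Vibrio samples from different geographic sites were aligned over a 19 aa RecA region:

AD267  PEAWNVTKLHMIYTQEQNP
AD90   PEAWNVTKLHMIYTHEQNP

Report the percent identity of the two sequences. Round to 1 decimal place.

The sequences differ at position 15 (Q/H).
18 of the 19 sites match, so the percent identity is 18/19 × 100 = 94.7%.

94.7%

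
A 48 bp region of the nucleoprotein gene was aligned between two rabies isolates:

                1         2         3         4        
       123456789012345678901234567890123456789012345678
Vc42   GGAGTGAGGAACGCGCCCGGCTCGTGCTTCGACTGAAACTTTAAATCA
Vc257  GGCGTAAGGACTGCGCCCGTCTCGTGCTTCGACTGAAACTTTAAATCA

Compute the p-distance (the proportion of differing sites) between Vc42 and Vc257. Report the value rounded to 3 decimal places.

The sequences differ at positions 3 (A/C), 6 (G/A), 11 (A/C), 12 (C/T), 20 (G/T).
There are 5 differences over 48 sites, so p = 5/48 = 0.104.

0.104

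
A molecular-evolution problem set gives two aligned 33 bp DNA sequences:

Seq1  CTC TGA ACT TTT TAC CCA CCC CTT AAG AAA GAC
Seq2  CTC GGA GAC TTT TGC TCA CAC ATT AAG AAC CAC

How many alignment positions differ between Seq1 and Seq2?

Differing sites — 4:T/G; 7:A/G; 8:C/A; 9:T/C; 14:A/G; 16:C/T; 20:C/A; 22:C/A; 30:A/C; 31:G/C.
That gives 10 mismatches out of 33 aligned sites, so the Hamming distance is 10.

10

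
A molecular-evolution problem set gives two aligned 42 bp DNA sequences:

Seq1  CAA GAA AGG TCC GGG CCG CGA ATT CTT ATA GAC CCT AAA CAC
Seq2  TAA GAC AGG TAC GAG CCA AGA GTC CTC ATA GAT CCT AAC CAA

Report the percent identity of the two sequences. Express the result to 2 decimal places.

71.43%

Differing sites — 1:C/T; 6:A/C; 11:C/A; 14:G/A; 18:G/A; 19:C/A; 22:A/G; 24:T/C; 27:T/C; 33:C/T; 39:A/C; 42:C/A.
30 of the 42 sites match, so the percent identity is 30/42 × 100 = 71.43%.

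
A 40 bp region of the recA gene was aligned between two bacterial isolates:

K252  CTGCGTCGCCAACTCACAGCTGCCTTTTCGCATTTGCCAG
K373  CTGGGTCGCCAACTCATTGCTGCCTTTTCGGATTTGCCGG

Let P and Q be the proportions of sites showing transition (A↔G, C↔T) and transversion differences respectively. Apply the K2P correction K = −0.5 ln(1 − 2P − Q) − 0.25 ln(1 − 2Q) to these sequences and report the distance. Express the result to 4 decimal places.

0.1368

Differing sites — 4:C/G (Tv); 17:C/T (Ti); 18:A/T (Tv); 31:C/G (Tv); 39:A/G (Ti).
Of the 5 differences, 2 transitions and 3 transversions over 40 sites: P = 2/40 = 0.050000, Q = 3/40 = 0.075000.
d = −0.5·ln(0.825000) − 0.25·ln(0.850000) = −0.5·(-0.192372) − 0.25·(-0.162519) = 0.1368.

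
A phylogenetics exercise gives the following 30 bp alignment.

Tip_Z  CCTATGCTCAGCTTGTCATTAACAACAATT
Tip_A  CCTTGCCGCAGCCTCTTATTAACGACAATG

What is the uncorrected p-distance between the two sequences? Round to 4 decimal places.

0.3000

Mismatches occur at site 4 (A↔T), site 5 (T↔G), site 6 (G↔C), site 8 (T↔G), site 13 (T↔C), site 15 (G↔C), site 17 (C↔T), site 24 (A↔G), site 30 (T↔G).
There are 9 differences over 30 sites, so p = 9/30 = 0.3000.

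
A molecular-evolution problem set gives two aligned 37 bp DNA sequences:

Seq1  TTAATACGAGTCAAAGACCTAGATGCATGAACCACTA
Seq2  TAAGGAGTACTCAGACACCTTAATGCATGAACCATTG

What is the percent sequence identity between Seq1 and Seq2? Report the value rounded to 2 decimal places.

67.57%

The sequences differ at positions 2 (T/A), 4 (A/G), 5 (T/G), 7 (C/G), 8 (G/T), 10 (G/C), 14 (A/G), 16 (G/C), 21 (A/T), 22 (G/A), 35 (C/T), 37 (A/G).
25 of the 37 sites match, so the percent identity is 25/37 × 100 = 67.57%.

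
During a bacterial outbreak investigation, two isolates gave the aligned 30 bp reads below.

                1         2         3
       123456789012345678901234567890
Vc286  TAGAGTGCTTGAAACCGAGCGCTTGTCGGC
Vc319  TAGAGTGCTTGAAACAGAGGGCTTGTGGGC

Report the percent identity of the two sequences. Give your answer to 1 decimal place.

90.0%

Differing sites — 16:C/A; 20:C/G; 27:C/G.
27 of the 30 sites match, so the percent identity is 27/30 × 100 = 90.0%.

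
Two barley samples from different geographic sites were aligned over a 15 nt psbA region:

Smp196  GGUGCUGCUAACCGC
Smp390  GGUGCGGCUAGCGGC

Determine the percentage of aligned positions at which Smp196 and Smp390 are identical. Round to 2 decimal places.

Differing sites — 6:U/G; 11:A/G; 13:C/G.
12 of the 15 sites match, so the percent identity is 12/15 × 100 = 80.00%.

80.00%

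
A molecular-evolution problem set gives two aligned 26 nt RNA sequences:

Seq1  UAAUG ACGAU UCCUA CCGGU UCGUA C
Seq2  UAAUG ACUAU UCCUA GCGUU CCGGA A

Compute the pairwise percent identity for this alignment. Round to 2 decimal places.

Differing sites — 8:G/U; 16:C/G; 19:G/U; 21:U/C; 24:U/G; 26:C/A.
20 of the 26 sites match, so the percent identity is 20/26 × 100 = 76.92%.

76.92%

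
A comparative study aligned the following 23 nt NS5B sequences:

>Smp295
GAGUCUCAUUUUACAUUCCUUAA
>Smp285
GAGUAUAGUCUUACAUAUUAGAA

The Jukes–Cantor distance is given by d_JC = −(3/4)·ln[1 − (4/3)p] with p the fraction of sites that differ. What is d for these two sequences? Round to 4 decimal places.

0.5532

The sequences differ at positions 5 (C/A), 7 (C/A), 8 (A/G), 10 (U/C), 17 (U/A), 18 (C/U), 19 (C/U), 20 (U/A), 21 (U/G).
p = 9/23 = 0.391304.
d = −0.75 · ln(1 − (4/3)·0.391304) = −0.75 · ln(0.478261) = −0.75 · (-0.737599) = 0.5532.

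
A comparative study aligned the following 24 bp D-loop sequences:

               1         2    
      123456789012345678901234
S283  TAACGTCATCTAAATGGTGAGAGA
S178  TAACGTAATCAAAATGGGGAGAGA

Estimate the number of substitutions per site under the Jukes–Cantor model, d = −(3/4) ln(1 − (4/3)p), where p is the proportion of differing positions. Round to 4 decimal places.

0.1367

The sequences differ at positions 7 (C/A), 11 (T/A), 18 (T/G).
p = 3/24 = 0.125000.
d = −0.75 · ln(1 − (4/3)·0.125000) = −0.75 · ln(0.833333) = −0.75 · (-0.182322) = 0.1367.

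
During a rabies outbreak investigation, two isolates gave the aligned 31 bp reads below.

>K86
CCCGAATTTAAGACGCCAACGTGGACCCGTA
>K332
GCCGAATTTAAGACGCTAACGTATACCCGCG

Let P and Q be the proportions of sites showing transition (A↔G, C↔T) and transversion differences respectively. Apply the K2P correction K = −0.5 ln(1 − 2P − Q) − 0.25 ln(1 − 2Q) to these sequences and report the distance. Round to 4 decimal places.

0.2293

Mismatches occur at site 1 (C→G, transversion), site 17 (C→T, transition), site 23 (G→A, transition), site 24 (G→T, transversion), site 30 (T→C, transition), site 31 (A→G, transition).
Of the 6 differences, 4 transitions and 2 transversions over 31 sites: P = 4/31 = 0.129032, Q = 2/31 = 0.064516.
d = −0.5·ln(0.677420) − 0.25·ln(0.870968) = −0.5·(-0.389464) − 0.25·(-0.138150) = 0.2293.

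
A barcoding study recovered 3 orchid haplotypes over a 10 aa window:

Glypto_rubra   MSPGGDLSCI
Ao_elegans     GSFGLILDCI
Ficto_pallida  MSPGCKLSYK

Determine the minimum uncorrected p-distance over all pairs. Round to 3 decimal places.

Pairwise Hamming distances:
  Glypto_rubra vs Ao_elegans: 5
  Glypto_rubra vs Ficto_pallida: 4
  Ao_elegans vs Ficto_pallida: 7
The smallest is 4 mismatches, between Glypto_rubra and Ficto_pallida; p = 4/10 = 0.400.

0.400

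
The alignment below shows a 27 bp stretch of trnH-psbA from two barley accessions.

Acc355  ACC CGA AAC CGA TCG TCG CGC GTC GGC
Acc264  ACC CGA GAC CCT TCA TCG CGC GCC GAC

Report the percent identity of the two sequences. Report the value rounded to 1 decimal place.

Mismatches occur at site 7 (A→G), site 11 (G→C), site 12 (A→T), site 15 (G→A), site 23 (T→C), site 26 (G→A).
21 of the 27 sites match, so the percent identity is 21/27 × 100 = 77.8%.

77.8%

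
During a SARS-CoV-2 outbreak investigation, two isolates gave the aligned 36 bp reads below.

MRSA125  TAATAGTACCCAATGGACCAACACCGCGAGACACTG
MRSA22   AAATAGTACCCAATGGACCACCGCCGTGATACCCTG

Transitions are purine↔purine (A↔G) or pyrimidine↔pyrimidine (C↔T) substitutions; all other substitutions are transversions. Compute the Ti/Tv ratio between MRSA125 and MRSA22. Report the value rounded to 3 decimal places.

The sequences differ at positions 1 (T/A, transversion), 21 (A/C, transversion), 23 (A/G, transition), 27 (C/T, transition), 30 (G/T, transversion), 33 (A/C, transversion).
Of the 6 differences, 2 transitions and 4 transversions, so Ti/Tv = 2/4 = 0.500.

0.500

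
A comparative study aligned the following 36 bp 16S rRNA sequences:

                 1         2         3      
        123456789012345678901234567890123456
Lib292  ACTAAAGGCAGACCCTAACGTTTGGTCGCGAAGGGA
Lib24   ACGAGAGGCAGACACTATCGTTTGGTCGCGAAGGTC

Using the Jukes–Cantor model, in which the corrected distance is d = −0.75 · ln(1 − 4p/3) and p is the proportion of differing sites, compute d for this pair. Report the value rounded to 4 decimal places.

0.1885

The sequences differ at positions 3 (T/G), 5 (A/G), 14 (C/A), 18 (A/T), 35 (G/T), 36 (A/C).
p = 6/36 = 0.166667.
d = −0.75 · ln(1 − (4/3)·0.166667) = −0.75 · ln(0.777777) = −0.75 · (-0.251315) = 0.1885.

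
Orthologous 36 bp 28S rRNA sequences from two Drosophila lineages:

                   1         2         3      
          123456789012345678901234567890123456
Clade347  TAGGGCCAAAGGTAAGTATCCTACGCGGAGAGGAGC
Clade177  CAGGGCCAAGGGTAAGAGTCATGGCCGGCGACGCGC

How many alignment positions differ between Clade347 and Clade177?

11

The sequences differ at positions 1 (T/C), 10 (A/G), 17 (T/A), 18 (A/G), 21 (C/A), 23 (A/G), 24 (C/G), 25 (G/C), 29 (A/C), 32 (G/C), 34 (A/C).
That gives 11 mismatches out of 36 aligned sites, so the Hamming distance is 11.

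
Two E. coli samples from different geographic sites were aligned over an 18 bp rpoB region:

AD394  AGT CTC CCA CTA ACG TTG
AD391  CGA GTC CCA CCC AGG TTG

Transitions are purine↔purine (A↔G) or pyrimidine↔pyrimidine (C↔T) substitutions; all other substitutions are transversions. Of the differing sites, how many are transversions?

The sequences differ at positions 1 (A/C, transversion), 3 (T/A, transversion), 4 (C/G, transversion), 11 (T/C, transition), 12 (A/C, transversion), 14 (C/G, transversion).
Of the 6 differences, 1 transition and 5 transversions, so the answer is 5.

5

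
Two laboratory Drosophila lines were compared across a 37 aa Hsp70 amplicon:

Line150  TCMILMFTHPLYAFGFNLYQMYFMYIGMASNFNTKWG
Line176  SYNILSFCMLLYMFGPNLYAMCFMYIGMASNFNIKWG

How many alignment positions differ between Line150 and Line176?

Differing sites — 1:T/S; 2:C/Y; 3:M/N; 6:M/S; 8:T/C; 9:H/M; 10:P/L; 13:A/M; 16:F/P; 20:Q/A; 22:Y/C; 34:T/I.
That gives 12 mismatches out of 37 aligned sites, so the Hamming distance is 12.

12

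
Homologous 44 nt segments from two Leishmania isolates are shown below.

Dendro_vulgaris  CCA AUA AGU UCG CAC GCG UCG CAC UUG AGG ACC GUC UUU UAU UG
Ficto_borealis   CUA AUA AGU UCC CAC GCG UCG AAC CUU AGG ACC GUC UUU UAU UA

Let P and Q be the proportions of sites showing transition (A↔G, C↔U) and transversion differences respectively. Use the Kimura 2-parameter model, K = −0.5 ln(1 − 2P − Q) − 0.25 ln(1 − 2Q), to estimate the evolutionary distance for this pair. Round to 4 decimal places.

0.1511

The sequences differ at positions 2 (C/U, transition), 12 (G/C, transversion), 22 (C/A, transversion), 25 (U/C, transition), 27 (G/U, transversion), 44 (G/A, transition).
Of the 6 differences, 3 transitions and 3 transversions over 44 sites: P = 3/44 = 0.068182, Q = 3/44 = 0.068182.
d = −0.5·ln(0.795454) − 0.25·ln(0.863636) = −0.5·(-0.228842) − 0.25·(-0.146604) = 0.1511.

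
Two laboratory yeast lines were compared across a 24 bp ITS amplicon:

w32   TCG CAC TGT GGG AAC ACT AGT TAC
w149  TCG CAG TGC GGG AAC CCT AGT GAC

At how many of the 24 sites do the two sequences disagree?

4

The sequences differ at positions 6 (C/G), 9 (T/C), 16 (A/C), 22 (T/G).
That gives 4 mismatches out of 24 aligned sites, so the Hamming distance is 4.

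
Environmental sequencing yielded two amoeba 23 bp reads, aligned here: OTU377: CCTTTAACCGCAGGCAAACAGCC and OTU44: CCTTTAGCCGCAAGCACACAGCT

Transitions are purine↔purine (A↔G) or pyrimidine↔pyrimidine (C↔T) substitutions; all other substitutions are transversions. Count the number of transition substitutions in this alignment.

3

The sequences differ at positions 7 (A/G, transition), 13 (G/A, transition), 17 (A/C, transversion), 23 (C/T, transition).
Of the 4 differences, 3 transitions and 1 transversion, so the answer is 3.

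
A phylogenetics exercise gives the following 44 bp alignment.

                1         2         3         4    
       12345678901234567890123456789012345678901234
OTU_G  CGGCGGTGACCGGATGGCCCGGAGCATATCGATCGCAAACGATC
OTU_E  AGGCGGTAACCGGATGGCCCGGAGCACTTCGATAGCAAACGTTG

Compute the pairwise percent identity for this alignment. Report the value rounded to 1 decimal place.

Mismatches occur at site 1 (C/A), site 8 (G/A), site 27 (T/C), site 28 (A/T), site 34 (C/A), site 42 (A/T), site 44 (C/G).
37 of the 44 sites match, so the percent identity is 37/44 × 100 = 84.1%.

84.1%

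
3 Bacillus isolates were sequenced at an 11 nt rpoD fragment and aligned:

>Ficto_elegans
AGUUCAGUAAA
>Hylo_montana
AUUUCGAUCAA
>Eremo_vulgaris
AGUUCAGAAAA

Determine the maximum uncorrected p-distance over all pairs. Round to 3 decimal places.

0.455

Pairwise Hamming distances:
  Ficto_elegans vs Hylo_montana: 4
  Ficto_elegans vs Eremo_vulgaris: 1
  Hylo_montana vs Eremo_vulgaris: 5
The largest is 5 mismatches, between Hylo_montana and Eremo_vulgaris; p = 5/11 = 0.455.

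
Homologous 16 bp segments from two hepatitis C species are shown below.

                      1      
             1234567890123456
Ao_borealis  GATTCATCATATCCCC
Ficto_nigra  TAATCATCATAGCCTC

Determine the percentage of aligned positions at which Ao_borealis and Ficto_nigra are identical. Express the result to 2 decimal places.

75.00%

Differing sites — 1:G/T; 3:T/A; 12:T/G; 15:C/T.
12 of the 16 sites match, so the percent identity is 12/16 × 100 = 75.00%.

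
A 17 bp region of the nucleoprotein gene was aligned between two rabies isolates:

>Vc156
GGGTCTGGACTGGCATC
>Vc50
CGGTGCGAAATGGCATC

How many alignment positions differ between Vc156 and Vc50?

The sequences differ at positions 1 (G/C), 5 (C/G), 6 (T/C), 8 (G/A), 10 (C/A).
That gives 5 mismatches out of 17 aligned sites, so the Hamming distance is 5.

5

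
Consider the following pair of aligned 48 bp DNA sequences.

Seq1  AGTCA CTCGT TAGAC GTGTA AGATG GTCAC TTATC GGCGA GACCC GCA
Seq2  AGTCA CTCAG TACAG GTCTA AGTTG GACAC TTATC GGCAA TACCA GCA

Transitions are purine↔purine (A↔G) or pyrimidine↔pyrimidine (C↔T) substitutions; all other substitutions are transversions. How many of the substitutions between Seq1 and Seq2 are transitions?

The sequences differ at positions 9 (G/A, transition), 10 (T/G, transversion), 13 (G/C, transversion), 15 (C/G, transversion), 18 (G/C, transversion), 23 (A/T, transversion), 27 (T/A, transversion), 39 (G/A, transition), 41 (G/T, transversion), 45 (C/A, transversion).
Of the 10 differences, 2 transitions and 8 transversions, so the answer is 2.

2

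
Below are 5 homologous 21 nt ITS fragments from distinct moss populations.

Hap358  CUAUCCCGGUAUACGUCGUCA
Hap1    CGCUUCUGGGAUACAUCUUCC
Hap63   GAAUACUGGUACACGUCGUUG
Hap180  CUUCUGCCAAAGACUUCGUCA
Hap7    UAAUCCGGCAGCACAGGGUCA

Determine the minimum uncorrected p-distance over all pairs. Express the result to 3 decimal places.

Pairwise Hamming distances:
  Hap358 vs Hap1: 8
  Hap358 vs Hap63: 7
  Hap358 vs Hap180: 9
  Hap358 vs Hap7: 10
  Hap1 vs Hap63: 10
  Hap1 vs Hap180: 12
  Hap1 vs Hap7: 13
  Hap63 vs Hap180: 14
  Hap63 vs Hap7: 11
  Hap180 vs Hap7: 14
The smallest is 7 mismatches, between Hap358 and Hap63; p = 7/21 = 0.333.

0.333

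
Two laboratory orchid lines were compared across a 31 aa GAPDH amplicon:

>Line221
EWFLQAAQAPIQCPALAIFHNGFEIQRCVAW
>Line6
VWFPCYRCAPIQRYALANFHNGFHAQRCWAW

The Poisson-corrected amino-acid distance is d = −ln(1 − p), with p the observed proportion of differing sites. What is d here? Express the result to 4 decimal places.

The sequences differ at positions 1 (E/V), 4 (L/P), 5 (Q/C), 6 (A/Y), 7 (A/R), 8 (Q/C), 13 (C/R), 14 (P/Y), 18 (I/N), 24 (E/H), 25 (I/A), 29 (V/W).
p = 12/31 = 0.387097.
d = −ln(1 − 0.387097) = −ln(0.612903) = 0.4895.

0.4895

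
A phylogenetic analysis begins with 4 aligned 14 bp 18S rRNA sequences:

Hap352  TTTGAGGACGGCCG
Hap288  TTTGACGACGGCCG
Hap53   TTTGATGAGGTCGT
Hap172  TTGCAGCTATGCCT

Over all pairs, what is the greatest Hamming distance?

9

Pairwise Hamming distances:
  Hap352 vs Hap288: 1
  Hap352 vs Hap53: 5
  Hap352 vs Hap172: 7
  Hap288 vs Hap53: 5
  Hap288 vs Hap172: 8
  Hap53 vs Hap172: 9
The largest is 9, between Hap53 and Hap172.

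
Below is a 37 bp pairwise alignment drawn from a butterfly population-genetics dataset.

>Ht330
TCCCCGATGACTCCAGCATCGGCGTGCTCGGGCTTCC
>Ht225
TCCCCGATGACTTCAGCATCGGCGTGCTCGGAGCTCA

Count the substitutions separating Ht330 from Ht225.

5

Mismatches occur at site 13 (C→T), site 32 (G→A), site 33 (C→G), site 34 (T→C), site 37 (C→A).
That gives 5 mismatches out of 37 aligned sites, so the Hamming distance is 5.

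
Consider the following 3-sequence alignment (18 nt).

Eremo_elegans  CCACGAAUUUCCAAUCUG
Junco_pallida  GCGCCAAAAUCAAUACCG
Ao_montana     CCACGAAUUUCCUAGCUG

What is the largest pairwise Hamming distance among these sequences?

10

Pairwise Hamming distances:
  Eremo_elegans vs Junco_pallida: 9
  Eremo_elegans vs Ao_montana: 2
  Junco_pallida vs Ao_montana: 10
The largest is 10, between Junco_pallida and Ao_montana.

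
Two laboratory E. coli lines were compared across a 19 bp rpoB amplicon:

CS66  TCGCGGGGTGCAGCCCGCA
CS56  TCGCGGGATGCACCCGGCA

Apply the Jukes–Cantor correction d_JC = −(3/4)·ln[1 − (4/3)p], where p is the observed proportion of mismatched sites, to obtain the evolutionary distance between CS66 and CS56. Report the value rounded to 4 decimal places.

The sequences differ at positions 8 (G/A), 13 (G/C), 16 (C/G).
p = 3/19 = 0.157895.
d = −0.75 · ln(1 − (4/3)·0.157895) = −0.75 · ln(0.789473) = −0.75 · (-0.236390) = 0.1773.

0.1773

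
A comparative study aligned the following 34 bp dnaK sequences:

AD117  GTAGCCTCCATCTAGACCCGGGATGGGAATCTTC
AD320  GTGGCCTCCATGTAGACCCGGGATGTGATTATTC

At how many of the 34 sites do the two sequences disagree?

5

Mismatches occur at site 3 (A→G), site 12 (C→G), site 26 (G→T), site 29 (A→T), site 31 (C→A).
That gives 5 mismatches out of 34 aligned sites, so the Hamming distance is 5.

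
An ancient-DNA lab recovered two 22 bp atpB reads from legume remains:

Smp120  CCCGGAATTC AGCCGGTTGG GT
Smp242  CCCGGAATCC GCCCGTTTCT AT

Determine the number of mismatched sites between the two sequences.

Differing sites — 9:T/C; 11:A/G; 12:G/C; 16:G/T; 19:G/C; 20:G/T; 21:G/A.
That gives 7 mismatches out of 22 aligned sites, so the Hamming distance is 7.

7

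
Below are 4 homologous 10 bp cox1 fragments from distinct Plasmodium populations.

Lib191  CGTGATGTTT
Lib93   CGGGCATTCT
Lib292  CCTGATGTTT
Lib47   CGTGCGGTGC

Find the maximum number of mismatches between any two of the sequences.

6

Pairwise Hamming distances:
  Lib191 vs Lib93: 5
  Lib191 vs Lib292: 1
  Lib191 vs Lib47: 4
  Lib93 vs Lib292: 6
  Lib93 vs Lib47: 5
  Lib292 vs Lib47: 5
The largest is 6, between Lib93 and Lib292.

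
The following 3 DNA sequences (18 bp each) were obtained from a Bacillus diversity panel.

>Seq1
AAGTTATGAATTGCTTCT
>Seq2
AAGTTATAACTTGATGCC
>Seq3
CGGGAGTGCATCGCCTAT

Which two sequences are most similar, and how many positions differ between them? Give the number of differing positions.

Pairwise Hamming distances:
  Seq1 vs Seq2: 5
  Seq1 vs Seq3: 9
  Seq2 vs Seq3: 14
The smallest is 5, between Seq1 and Seq2.

5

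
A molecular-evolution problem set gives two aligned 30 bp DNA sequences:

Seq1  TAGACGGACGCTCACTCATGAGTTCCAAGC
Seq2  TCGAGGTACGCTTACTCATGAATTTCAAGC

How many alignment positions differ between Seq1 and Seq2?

6

The sequences differ at positions 2 (A/C), 5 (C/G), 7 (G/T), 13 (C/T), 22 (G/A), 25 (C/T).
That gives 6 mismatches out of 30 aligned sites, so the Hamming distance is 6.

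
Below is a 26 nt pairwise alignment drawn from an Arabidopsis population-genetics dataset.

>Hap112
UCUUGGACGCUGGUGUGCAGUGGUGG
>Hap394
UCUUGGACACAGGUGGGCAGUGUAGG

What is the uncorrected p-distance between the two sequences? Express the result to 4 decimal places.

0.1923

Mismatches occur at site 9 (G↔A), site 11 (U↔A), site 16 (U↔G), site 23 (G↔U), site 24 (U↔A).
There are 5 differences over 26 sites, so p = 5/26 = 0.1923.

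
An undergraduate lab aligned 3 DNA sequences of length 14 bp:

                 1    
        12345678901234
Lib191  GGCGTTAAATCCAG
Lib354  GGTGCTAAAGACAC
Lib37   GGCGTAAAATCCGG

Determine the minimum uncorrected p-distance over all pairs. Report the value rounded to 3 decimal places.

0.143

Pairwise Hamming distances:
  Lib191 vs Lib354: 5
  Lib191 vs Lib37: 2
  Lib354 vs Lib37: 7
The smallest is 2 mismatches, between Lib191 and Lib37; p = 2/14 = 0.143.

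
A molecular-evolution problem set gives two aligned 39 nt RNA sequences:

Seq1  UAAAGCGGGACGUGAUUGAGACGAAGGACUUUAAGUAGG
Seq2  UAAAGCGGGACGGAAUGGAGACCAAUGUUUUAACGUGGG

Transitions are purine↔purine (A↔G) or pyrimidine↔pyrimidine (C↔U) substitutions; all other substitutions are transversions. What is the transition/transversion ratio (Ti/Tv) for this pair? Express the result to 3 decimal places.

The sequences differ at positions 13 (U/G, transversion), 14 (G/A, transition), 17 (U/G, transversion), 23 (G/C, transversion), 26 (G/U, transversion), 28 (A/U, transversion), 29 (C/U, transition), 32 (U/A, transversion), 34 (A/C, transversion), 37 (A/G, transition).
Of the 10 differences, 3 transitions and 7 transversions, so Ti/Tv = 3/7 = 0.429.

0.429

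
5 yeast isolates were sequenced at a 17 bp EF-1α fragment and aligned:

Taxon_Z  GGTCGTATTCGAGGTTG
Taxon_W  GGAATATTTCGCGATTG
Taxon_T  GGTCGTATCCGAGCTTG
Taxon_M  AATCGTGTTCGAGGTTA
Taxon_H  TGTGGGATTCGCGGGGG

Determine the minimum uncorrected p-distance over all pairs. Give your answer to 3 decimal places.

Pairwise Hamming distances:
  Taxon_Z vs Taxon_W: 7
  Taxon_Z vs Taxon_T: 2
  Taxon_Z vs Taxon_M: 4
  Taxon_Z vs Taxon_H: 6
  Taxon_W vs Taxon_T: 8
  Taxon_W vs Taxon_M: 10
  Taxon_W vs Taxon_H: 9
  Taxon_T vs Taxon_M: 6
  Taxon_T vs Taxon_H: 8
  Taxon_M vs Taxon_H: 9
The smallest is 2 mismatches, between Taxon_Z and Taxon_T; p = 2/17 = 0.118.

0.118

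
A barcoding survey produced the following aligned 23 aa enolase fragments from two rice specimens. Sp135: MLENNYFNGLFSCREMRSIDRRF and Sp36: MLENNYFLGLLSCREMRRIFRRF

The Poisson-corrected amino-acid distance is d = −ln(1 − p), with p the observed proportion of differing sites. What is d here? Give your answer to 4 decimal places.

0.1911

Differing sites — 8:N/L; 11:F/L; 18:S/R; 20:D/F.
p = 4/23 = 0.173913.
d = −ln(1 − 0.173913) = −ln(0.826087) = 0.1911.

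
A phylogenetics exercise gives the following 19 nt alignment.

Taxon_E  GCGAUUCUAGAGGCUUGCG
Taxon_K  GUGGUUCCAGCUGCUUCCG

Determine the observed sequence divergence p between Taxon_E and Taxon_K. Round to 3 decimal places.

Differing sites — 2:C/U; 4:A/G; 8:U/C; 11:A/C; 12:G/U; 17:G/C.
There are 6 differences over 19 sites, so p = 6/19 = 0.316.

0.316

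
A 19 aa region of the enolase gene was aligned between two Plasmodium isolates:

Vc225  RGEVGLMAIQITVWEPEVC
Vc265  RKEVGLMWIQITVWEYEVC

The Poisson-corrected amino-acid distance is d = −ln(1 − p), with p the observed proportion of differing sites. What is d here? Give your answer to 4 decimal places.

0.1719

Mismatches occur at site 2 (G↔K), site 8 (A↔W), site 16 (P↔Y).
p = 3/19 = 0.157895.
d = −ln(1 − 0.157895) = −ln(0.842105) = 0.1719.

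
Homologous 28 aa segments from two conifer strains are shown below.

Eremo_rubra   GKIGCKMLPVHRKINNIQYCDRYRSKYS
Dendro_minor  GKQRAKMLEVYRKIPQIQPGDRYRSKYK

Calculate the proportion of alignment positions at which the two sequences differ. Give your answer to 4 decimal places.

The sequences differ at positions 3 (I/Q), 4 (G/R), 5 (C/A), 9 (P/E), 11 (H/Y), 15 (N/P), 16 (N/Q), 19 (Y/P), 20 (C/G), 28 (S/K).
There are 10 differences over 28 sites, so p = 10/28 = 0.3571.

0.3571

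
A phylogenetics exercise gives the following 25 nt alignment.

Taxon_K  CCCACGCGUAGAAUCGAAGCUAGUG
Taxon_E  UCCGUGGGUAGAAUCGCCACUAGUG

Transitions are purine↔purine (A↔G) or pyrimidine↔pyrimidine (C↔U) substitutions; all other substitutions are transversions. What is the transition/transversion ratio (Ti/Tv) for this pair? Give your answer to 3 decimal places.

1.333

Differing sites — 1:C/U (Ti); 4:A/G (Ti); 5:C/U (Ti); 7:C/G (Tv); 17:A/C (Tv); 18:A/C (Tv); 19:G/A (Ti).
Of the 7 differences, 4 transitions and 3 transversions, so Ti/Tv = 4/3 = 1.333.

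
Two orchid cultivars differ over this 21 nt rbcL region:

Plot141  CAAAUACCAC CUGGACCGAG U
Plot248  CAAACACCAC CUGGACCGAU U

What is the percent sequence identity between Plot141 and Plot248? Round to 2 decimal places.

90.48%

The sequences differ at positions 5 (U/C), 20 (G/U).
19 of the 21 sites match, so the percent identity is 19/21 × 100 = 90.48%.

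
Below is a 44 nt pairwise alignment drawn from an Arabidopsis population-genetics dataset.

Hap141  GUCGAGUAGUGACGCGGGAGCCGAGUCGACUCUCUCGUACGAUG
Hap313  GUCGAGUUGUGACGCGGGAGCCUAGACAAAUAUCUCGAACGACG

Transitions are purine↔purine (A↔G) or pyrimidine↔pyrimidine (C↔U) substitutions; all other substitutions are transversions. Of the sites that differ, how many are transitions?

2

Differing sites — 8:A/U (Tv); 23:G/U (Tv); 26:U/A (Tv); 28:G/A (Ti); 30:C/A (Tv); 32:C/A (Tv); 38:U/A (Tv); 43:U/C (Ti).
Of the 8 differences, 2 transitions and 6 transversions, so the answer is 2.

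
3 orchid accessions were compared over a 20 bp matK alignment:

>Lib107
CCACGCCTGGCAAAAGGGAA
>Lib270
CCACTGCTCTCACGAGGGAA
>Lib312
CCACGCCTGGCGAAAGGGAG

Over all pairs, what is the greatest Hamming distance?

8

Pairwise Hamming distances:
  Lib107 vs Lib270: 6
  Lib107 vs Lib312: 2
  Lib270 vs Lib312: 8
The largest is 8, between Lib270 and Lib312.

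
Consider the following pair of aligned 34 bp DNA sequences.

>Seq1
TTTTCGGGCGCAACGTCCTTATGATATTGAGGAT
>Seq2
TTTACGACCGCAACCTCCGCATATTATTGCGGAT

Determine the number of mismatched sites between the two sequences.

Mismatches occur at site 4 (T↔A), site 7 (G↔A), site 8 (G↔C), site 15 (G↔C), site 19 (T↔G), site 20 (T↔C), site 23 (G↔A), site 24 (A↔T), site 30 (A↔C).
That gives 9 mismatches out of 34 aligned sites, so the Hamming distance is 9.

9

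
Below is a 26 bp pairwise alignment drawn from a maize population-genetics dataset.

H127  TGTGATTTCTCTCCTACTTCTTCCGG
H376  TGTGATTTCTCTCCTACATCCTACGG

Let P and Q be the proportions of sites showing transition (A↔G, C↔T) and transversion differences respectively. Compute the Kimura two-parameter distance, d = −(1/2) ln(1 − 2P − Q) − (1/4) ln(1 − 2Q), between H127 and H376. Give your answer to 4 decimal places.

Differing sites — 18:T/A (Tv); 21:T/C (Ti); 23:C/A (Tv).
Of the 3 differences, 1 transition and 2 transversions over 26 sites: P = 1/26 = 0.038462, Q = 2/26 = 0.076923.
d = −0.5·ln(0.846153) − 0.25·ln(0.846154) = −0.5·(-0.167055) − 0.25·(-0.167054) = 0.1253.

0.1253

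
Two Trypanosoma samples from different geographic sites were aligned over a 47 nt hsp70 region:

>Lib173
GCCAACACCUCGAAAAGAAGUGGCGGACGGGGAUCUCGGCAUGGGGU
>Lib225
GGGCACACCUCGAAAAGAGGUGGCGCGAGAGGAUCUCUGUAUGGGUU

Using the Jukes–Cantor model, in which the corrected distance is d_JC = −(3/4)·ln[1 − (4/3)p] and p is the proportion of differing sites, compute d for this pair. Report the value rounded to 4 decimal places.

The sequences differ at positions 2 (C/G), 3 (C/G), 4 (A/C), 19 (A/G), 26 (G/C), 27 (A/G), 28 (C/A), 30 (G/A), 38 (G/U), 40 (C/U), 46 (G/U).
p = 11/47 = 0.234043.
d = −0.75 · ln(1 − (4/3)·0.234043) = −0.75 · ln(0.687943) = −0.75 · (-0.374049) = 0.2805.

0.2805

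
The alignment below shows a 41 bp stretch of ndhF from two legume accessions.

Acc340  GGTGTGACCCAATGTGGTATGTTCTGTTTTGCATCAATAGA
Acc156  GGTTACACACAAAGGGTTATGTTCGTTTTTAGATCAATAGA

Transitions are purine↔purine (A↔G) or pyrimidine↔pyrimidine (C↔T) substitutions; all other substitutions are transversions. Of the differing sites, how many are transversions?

10

Mismatches occur at site 4 (G/T, transversion), site 5 (T/A, transversion), site 6 (G/C, transversion), site 9 (C/A, transversion), site 13 (T/A, transversion), site 15 (T/G, transversion), site 17 (G/T, transversion), site 25 (T/G, transversion), site 26 (G/T, transversion), site 31 (G/A, transition), site 32 (C/G, transversion).
Of the 11 differences, 1 transition and 10 transversions, so the answer is 10.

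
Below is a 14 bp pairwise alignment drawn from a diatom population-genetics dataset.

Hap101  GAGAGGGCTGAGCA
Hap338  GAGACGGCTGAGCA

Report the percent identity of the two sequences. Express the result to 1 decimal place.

92.9%

A single mismatch occurs at site 5 (G→C).
13 of the 14 sites match, so the percent identity is 13/14 × 100 = 92.9%.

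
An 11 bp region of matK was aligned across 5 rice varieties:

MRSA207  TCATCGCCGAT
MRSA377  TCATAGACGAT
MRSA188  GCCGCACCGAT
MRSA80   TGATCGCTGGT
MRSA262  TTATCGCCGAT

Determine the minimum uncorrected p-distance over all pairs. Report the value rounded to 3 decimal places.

0.091

Pairwise Hamming distances:
  MRSA207 vs MRSA377: 2
  MRSA207 vs MRSA188: 4
  MRSA207 vs MRSA80: 3
  MRSA207 vs MRSA262: 1
  MRSA377 vs MRSA188: 6
  MRSA377 vs MRSA80: 5
  MRSA377 vs MRSA262: 3
  MRSA188 vs MRSA80: 7
  MRSA188 vs MRSA262: 5
  MRSA80 vs MRSA262: 3
The smallest is 1 mismatch, between MRSA207 and MRSA262; p = 1/11 = 0.091.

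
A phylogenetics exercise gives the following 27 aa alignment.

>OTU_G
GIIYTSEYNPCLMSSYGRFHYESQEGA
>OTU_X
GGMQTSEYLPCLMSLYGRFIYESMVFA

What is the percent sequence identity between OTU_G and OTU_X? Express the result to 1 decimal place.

Differing sites — 2:I/G; 3:I/M; 4:Y/Q; 9:N/L; 15:S/L; 20:H/I; 24:Q/M; 25:E/V; 26:G/F.
18 of the 27 sites match, so the percent identity is 18/27 × 100 = 66.7%.

66.7%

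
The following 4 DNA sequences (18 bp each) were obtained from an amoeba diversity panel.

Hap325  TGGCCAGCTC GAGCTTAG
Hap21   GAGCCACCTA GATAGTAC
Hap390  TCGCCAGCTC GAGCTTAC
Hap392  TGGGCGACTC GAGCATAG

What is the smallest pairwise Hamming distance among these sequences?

2

Pairwise Hamming distances:
  Hap325 vs Hap21: 8
  Hap325 vs Hap390: 2
  Hap325 vs Hap392: 4
  Hap21 vs Hap390: 7
  Hap21 vs Hap392: 10
  Hap390 vs Hap392: 6
The smallest is 2, between Hap325 and Hap390.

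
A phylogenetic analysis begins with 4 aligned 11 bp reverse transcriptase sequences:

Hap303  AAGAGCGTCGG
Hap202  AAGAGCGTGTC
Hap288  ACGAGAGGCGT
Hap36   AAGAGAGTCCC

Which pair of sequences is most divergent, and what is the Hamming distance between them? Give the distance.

6

Pairwise Hamming distances:
  Hap303 vs Hap202: 3
  Hap303 vs Hap288: 4
  Hap303 vs Hap36: 3
  Hap202 vs Hap288: 6
  Hap202 vs Hap36: 3
  Hap288 vs Hap36: 4
The largest is 6, between Hap202 and Hap288.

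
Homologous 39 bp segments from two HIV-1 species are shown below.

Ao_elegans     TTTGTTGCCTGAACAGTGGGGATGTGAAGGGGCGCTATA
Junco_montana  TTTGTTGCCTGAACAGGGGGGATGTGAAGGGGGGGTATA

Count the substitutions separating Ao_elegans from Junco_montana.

3

Differing sites — 17:T/G; 33:C/G; 35:C/G.
That gives 3 mismatches out of 39 aligned sites, so the Hamming distance is 3.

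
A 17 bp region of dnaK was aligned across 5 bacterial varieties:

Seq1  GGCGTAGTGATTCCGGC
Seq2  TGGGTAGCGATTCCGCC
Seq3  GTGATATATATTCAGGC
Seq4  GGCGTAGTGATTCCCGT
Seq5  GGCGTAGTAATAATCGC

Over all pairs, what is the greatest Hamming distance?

Pairwise Hamming distances:
  Seq1 vs Seq2: 4
  Seq1 vs Seq3: 7
  Seq1 vs Seq4: 2
  Seq1 vs Seq5: 5
  Seq2 vs Seq3: 8
  Seq2 vs Seq4: 6
  Seq2 vs Seq5: 9
  Seq3 vs Seq4: 9
  Seq3 vs Seq5: 10
  Seq4 vs Seq5: 5
The largest is 10, between Seq3 and Seq5.

10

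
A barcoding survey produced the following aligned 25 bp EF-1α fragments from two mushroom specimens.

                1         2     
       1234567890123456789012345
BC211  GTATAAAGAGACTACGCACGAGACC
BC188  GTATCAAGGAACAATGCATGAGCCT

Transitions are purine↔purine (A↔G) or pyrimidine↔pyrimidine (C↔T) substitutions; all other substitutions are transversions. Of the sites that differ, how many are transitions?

Mismatches occur at site 5 (A/C, transversion), site 9 (A/G, transition), site 10 (G/A, transition), site 13 (T/A, transversion), site 15 (C/T, transition), site 19 (C/T, transition), site 23 (A/C, transversion), site 25 (C/T, transition).
Of the 8 differences, 5 transitions and 3 transversions, so the answer is 5.

5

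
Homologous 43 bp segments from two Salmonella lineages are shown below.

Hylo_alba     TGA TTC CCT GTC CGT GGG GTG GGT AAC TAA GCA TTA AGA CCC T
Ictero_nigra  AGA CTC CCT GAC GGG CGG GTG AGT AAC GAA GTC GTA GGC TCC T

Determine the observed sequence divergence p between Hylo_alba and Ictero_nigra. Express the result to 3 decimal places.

0.326

Differing sites — 1:T/A; 4:T/C; 11:T/A; 13:C/G; 15:T/G; 16:G/C; 22:G/A; 28:T/G; 32:C/T; 33:A/C; 34:T/G; 37:A/G; 39:A/C; 40:C/T.
There are 14 differences over 43 sites, so p = 14/43 = 0.326.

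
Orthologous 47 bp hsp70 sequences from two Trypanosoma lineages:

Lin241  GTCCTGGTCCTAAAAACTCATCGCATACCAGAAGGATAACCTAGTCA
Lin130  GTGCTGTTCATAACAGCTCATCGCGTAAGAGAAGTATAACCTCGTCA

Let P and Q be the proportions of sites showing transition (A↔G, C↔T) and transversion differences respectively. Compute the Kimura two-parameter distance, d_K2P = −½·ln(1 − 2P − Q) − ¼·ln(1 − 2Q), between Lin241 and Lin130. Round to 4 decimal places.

0.2514

Differing sites — 3:C/G (Tv); 7:G/T (Tv); 10:C/A (Tv); 14:A/C (Tv); 16:A/G (Ti); 25:A/G (Ti); 28:C/A (Tv); 29:C/G (Tv); 35:G/T (Tv); 43:A/C (Tv).
Of the 10 differences, 2 transitions and 8 transversions over 47 sites: P = 2/47 = 0.042553, Q = 8/47 = 0.170213.
d = −0.5·ln(0.744681) − 0.25·ln(0.659574) = −0.5·(-0.294799) − 0.25·(-0.416161) = 0.2514.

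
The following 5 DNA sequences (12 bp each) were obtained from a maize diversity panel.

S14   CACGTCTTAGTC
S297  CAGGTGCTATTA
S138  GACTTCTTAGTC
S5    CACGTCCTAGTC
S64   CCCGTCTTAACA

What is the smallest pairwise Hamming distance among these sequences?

1

Pairwise Hamming distances:
  S14 vs S297: 5
  S14 vs S138: 2
  S14 vs S5: 1
  S14 vs S64: 4
  S297 vs S138: 7
  S297 vs S5: 4
  S297 vs S64: 6
  S138 vs S5: 3
  S138 vs S64: 6
  S5 vs S64: 5
The smallest is 1, between S14 and S5.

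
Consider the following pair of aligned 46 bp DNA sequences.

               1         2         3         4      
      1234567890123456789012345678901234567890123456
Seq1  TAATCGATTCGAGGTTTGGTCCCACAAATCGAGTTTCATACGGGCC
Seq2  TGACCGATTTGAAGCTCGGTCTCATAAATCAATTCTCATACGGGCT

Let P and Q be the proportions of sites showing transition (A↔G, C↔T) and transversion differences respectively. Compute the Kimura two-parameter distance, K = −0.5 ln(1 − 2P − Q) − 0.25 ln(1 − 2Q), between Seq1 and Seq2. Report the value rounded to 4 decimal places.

The sequences differ at positions 2 (A/G, transition), 4 (T/C, transition), 10 (C/T, transition), 13 (G/A, transition), 15 (T/C, transition), 17 (T/C, transition), 22 (C/T, transition), 25 (C/T, transition), 31 (G/A, transition), 33 (G/T, transversion), 35 (T/C, transition), 46 (C/T, transition).
Of the 12 differences, 11 transitions and 1 transversion over 46 sites: P = 11/46 = 0.239130, Q = 1/46 = 0.021739.
d = −0.5·ln(0.500001) − 0.25·ln(0.956522) = −0.5·(-0.693145) − 0.25·(-0.044451) = 0.3577.

0.3577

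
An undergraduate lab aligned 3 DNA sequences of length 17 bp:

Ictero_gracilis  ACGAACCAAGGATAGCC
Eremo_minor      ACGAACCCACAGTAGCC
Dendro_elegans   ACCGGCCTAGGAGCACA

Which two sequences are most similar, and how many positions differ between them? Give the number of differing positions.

4

Pairwise Hamming distances:
  Ictero_gracilis vs Eremo_minor: 4
  Ictero_gracilis vs Dendro_elegans: 8
  Eremo_minor vs Dendro_elegans: 11
The smallest is 4, between Ictero_gracilis and Eremo_minor.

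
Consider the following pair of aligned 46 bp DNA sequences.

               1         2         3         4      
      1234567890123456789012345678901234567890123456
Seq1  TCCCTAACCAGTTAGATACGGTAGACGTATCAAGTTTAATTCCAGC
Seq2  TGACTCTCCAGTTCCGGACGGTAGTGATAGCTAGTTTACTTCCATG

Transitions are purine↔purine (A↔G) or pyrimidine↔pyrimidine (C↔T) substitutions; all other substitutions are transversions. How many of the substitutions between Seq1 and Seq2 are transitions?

2

Mismatches occur at site 2 (C→G, transversion), site 3 (C→A, transversion), site 6 (A→C, transversion), site 7 (A→T, transversion), site 14 (A→C, transversion), site 15 (G→C, transversion), site 16 (A→G, transition), site 17 (T→G, transversion), site 25 (A→T, transversion), site 26 (C→G, transversion), site 27 (G→A, transition), site 30 (T→G, transversion), site 32 (A→T, transversion), site 39 (A→C, transversion), site 45 (G→T, transversion), site 46 (C→G, transversion).
Of the 16 differences, 2 transitions and 14 transversions, so the answer is 2.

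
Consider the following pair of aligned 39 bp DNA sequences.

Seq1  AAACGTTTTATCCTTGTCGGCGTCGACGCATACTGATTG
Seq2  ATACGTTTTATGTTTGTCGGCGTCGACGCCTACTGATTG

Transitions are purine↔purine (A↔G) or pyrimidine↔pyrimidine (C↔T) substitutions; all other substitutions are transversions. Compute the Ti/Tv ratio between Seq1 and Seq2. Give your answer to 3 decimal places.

Differing sites — 2:A/T (Tv); 12:C/G (Tv); 13:C/T (Ti); 30:A/C (Tv).
Of the 4 differences, 1 transition and 3 transversions, so Ti/Tv = 1/3 = 0.333.

0.333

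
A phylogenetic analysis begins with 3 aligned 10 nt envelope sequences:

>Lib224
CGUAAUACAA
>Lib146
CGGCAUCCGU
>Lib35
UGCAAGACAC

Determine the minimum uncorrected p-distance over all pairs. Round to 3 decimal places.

0.400

Pairwise Hamming distances:
  Lib224 vs Lib146: 5
  Lib224 vs Lib35: 4
  Lib146 vs Lib35: 7
The smallest is 4 mismatches, between Lib224 and Lib35; p = 4/10 = 0.400.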